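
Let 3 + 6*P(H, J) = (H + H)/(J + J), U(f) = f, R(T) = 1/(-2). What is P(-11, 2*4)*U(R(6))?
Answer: 35/96 ≈ 0.36458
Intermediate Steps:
R(T) = -½
P(H, J) = -½ + H/(6*J) (P(H, J) = -½ + ((H + H)/(J + J))/6 = -½ + ((2*H)/((2*J)))/6 = -½ + ((2*H)*(1/(2*J)))/6 = -½ + (H/J)/6 = -½ + H/(6*J))
P(-11, 2*4)*U(R(6)) = ((-11 - 6*4)/(6*((2*4))))*(-½) = ((⅙)*(-11 - 3*8)/8)*(-½) = ((⅙)*(⅛)*(-11 - 24))*(-½) = ((⅙)*(⅛)*(-35))*(-½) = -35/48*(-½) = 35/96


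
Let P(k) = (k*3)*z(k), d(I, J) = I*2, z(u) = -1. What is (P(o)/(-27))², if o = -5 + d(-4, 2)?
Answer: 169/81 ≈ 2.0864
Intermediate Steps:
d(I, J) = 2*I
o = -13 (o = -5 + 2*(-4) = -5 - 8 = -13)
P(k) = -3*k (P(k) = (k*3)*(-1) = (3*k)*(-1) = -3*k)
(P(o)/(-27))² = (-3*(-13)/(-27))² = (39*(-1/27))² = (-13/9)² = 169/81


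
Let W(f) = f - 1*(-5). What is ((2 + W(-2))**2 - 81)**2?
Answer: 3136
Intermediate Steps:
W(f) = 5 + f (W(f) = f + 5 = 5 + f)
((2 + W(-2))**2 - 81)**2 = ((2 + (5 - 2))**2 - 81)**2 = ((2 + 3)**2 - 81)**2 = (5**2 - 81)**2 = (25 - 81)**2 = (-56)**2 = 3136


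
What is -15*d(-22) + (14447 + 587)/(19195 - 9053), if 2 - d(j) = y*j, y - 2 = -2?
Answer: -144613/5071 ≈ -28.518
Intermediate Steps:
y = 0 (y = 2 - 2 = 0)
d(j) = 2 (d(j) = 2 - 0*j = 2 - 1*0 = 2 + 0 = 2)
-15*d(-22) + (14447 + 587)/(19195 - 9053) = -15*2 + (14447 + 587)/(19195 - 9053) = -30 + 15034/10142 = -30 + 15034*(1/10142) = -30 + 7517/5071 = -144613/5071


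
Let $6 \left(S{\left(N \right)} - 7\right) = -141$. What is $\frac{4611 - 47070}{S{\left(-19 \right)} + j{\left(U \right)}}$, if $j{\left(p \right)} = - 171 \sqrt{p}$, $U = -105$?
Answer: $\frac{311366}{1364701} - \frac{3226884 i \sqrt{105}}{1364701} \approx 0.22816 - 24.229 i$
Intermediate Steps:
$S{\left(N \right)} = - \frac{33}{2}$ ($S{\left(N \right)} = 7 + \frac{1}{6} \left(-141\right) = 7 - \frac{47}{2} = - \frac{33}{2}$)
$\frac{4611 - 47070}{S{\left(-19 \right)} + j{\left(U \right)}} = \frac{4611 - 47070}{- \frac{33}{2} - 171 \sqrt{-105}} = - \frac{42459}{- \frac{33}{2} - 171 i \sqrt{105}}$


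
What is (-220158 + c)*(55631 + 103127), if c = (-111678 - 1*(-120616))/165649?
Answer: -5789736548683832/165649 ≈ -3.4952e+10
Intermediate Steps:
c = 8938/165649 (c = (-111678 + 120616)*(1/165649) = 8938*(1/165649) = 8938/165649 ≈ 0.053957)
(-220158 + c)*(55631 + 103127) = (-220158 + 8938/165649)*(55631 + 103127) = -36468943604/165649*158758 = -5789736548683832/165649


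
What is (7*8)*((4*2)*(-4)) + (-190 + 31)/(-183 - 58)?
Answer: -431713/241 ≈ -1791.3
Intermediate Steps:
(7*8)*((4*2)*(-4)) + (-190 + 31)/(-183 - 58) = 56*(8*(-4)) - 159/(-241) = 56*(-32) - 159*(-1/241) = -1792 + 159/241 = -431713/241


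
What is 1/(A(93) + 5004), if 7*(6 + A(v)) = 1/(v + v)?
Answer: 1302/6507397 ≈ 0.00020008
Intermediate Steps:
A(v) = -6 + 1/(14*v) (A(v) = -6 + 1/(7*(v + v)) = -6 + 1/(7*((2*v))) = -6 + (1/(2*v))/7 = -6 + 1/(14*v))
1/(A(93) + 5004) = 1/((-6 + (1/14)/93) + 5004) = 1/((-6 + (1/14)*(1/93)) + 5004) = 1/((-6 + 1/1302) + 5004) = 1/(-7811/1302 + 5004) = 1/(6507397/1302) = 1302/6507397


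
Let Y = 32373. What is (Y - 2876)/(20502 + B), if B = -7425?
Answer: 29497/13077 ≈ 2.2556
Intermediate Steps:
(Y - 2876)/(20502 + B) = (32373 - 2876)/(20502 - 7425) = 29497/13077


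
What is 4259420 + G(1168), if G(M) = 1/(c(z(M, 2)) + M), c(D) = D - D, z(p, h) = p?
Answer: 4975002561/1168 ≈ 4.2594e+6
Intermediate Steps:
c(D) = 0
G(M) = 1/M (G(M) = 1/(0 + M) = 1/M)
4259420 + G(1168) = 4259420 + 1/1168 = 4975002561/1168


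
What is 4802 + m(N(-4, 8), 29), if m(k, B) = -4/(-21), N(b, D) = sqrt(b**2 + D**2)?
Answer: 100846/21 ≈ 4802.2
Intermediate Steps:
N(b, D) = sqrt(D**2 + b**2)
m(k, B) = 4/21 (m(k, B) = -4*(-1/21) = 4/21)
4802 + m(N(-4, 8), 29) = 4802 + 4/21 = 100846/21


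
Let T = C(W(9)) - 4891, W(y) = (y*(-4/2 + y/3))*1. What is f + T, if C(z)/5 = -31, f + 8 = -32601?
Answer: -37655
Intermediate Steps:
W(y) = y*(-2 + y/3) (W(y) = (y*(-4*½ + y*(⅓)))*1 = (y*(-2 + y/3))*1 = y*(-2 + y/3))
f = -32609 (f = -8 - 32601 = -32609)
C(z) = -155 (C(z) = 5*(-31) = -155)
T = -5046 (T = -155 - 4891 = -5046)
f + T = -32609 - 5046 = -37655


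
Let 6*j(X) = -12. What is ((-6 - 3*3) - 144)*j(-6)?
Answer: 318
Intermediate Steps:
j(X) = -2 (j(X) = (⅙)*(-12) = -2)
((-6 - 3*3) - 144)*j(-6) = ((-6 - 3*3) - 144)*(-2) = ((-6 - 9) - 144)*(-2) = (-15 - 144)*(-2) = -159*(-2) = 318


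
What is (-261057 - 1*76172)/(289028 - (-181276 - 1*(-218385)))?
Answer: -337229/251919 ≈ -1.3386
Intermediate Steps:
(-261057 - 1*76172)/(289028 - (-181276 - 1*(-218385))) = (-261057 - 76172)/(289028 - (-181276 + 218385)) = -337229/(289028 - 1*37109) = -337229/(289028 - 37109) = -337229/251919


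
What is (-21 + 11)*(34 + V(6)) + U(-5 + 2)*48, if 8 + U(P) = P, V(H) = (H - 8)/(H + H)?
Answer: -2599/3 ≈ -866.33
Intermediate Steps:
V(H) = (-8 + H)/(2*H) (V(H) = (-8 + H)/((2*H)) = (-8 + H)*(1/(2*H)) = (-8 + H)/(2*H))
U(P) = -8 + P
(-21 + 11)*(34 + V(6)) + U(-5 + 2)*48 = (-21 + 11)*(34 + (1/2)*(-8 + 6)/6) + (-8 + (-5 + 2))*48 = -10*(34 + (1/2)*(1/6)*(-2)) + (-8 - 3)*48 = -10*(34 - 1/6) - 11*48 = -10*203/6 - 528 = -1015/3 - 528 = -2599/3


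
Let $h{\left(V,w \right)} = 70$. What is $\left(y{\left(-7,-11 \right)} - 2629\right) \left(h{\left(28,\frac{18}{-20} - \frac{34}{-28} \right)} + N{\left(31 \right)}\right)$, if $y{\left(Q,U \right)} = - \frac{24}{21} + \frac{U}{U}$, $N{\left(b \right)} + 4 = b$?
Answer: $- \frac{1785188}{7} \approx -2.5503 \cdot 10^{5}$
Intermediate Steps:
$N{\left(b \right)} = -4 + b$
$y{\left(Q,U \right)} = - \frac{1}{7}$ ($y{\left(Q,U \right)} = \left(-24\right) \frac{1}{21} + 1 = - \frac{8}{7} + 1 = - \frac{1}{7}$)
$\left(y{\left(-7,-11 \right)} - 2629\right) \left(h{\left(28,\frac{18}{-20} - \frac{34}{-28} \right)} + N{\left(31 \right)}\right) = \left(- \frac{1}{7} - 2629\right) \left(70 + \left(-4 + 31\right)\right) = - \frac{18404 \left(70 + 27\right)}{7} = \left(- \frac{18404}{7}\right) 97 = - \frac{1785188}{7}$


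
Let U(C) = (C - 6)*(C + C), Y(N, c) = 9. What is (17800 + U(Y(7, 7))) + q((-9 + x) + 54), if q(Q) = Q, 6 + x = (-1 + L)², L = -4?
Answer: 17918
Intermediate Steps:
x = 19 (x = -6 + (-1 - 4)² = -6 + (-5)² = -6 + 25 = 19)
U(C) = 2*C*(-6 + C) (U(C) = (-6 + C)*(2*C) = 2*C*(-6 + C))
(17800 + U(Y(7, 7))) + q((-9 + x) + 54) = (17800 + 2*9*(-6 + 9)) + ((-9 + 19) + 54) = (17800 + 2*9*3) + (10 + 54) = (17800 + 54) + 64 = 17854 + 64 = 17918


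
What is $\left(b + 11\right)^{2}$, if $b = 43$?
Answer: $2916$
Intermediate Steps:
$\left(b + 11\right)^{2} = \left(43 + 11\right)^{2} = 54^{2} = 2916$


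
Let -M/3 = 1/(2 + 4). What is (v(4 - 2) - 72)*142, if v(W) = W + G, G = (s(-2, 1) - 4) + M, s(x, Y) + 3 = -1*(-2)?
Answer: -10721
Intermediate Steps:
s(x, Y) = -1 (s(x, Y) = -3 - 1*(-2) = -3 + 2 = -1)
M = -½ (M = -3/(2 + 4) = -3/6 = -3*⅙ = -½ ≈ -0.50000)
G = -11/2 (G = (-1 - 4) - ½ = -5 - ½ = -11/2 ≈ -5.5000)
v(W) = -11/2 + W (v(W) = W - 11/2 = -11/2 + W)
(v(4 - 2) - 72)*142 = ((-11/2 + (4 - 2)) - 72)*142 = ((-11/2 + 2) - 72)*142 = (-7/2 - 72)*142 = -151/2*142 = -10721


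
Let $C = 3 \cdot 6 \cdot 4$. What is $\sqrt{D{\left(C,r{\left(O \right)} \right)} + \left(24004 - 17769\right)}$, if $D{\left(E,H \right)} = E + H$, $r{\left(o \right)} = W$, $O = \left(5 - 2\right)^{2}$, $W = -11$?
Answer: $2 \sqrt{1574} \approx 79.347$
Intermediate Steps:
$C = 72$ ($C = 18 \cdot 4 = 72$)
$O = 9$ ($O = 3^{2} = 9$)
$r{\left(o \right)} = -11$
$\sqrt{D{\left(C,r{\left(O \right)} \right)} + \left(24004 - 17769\right)} = \sqrt{\left(72 - 11\right) + \left(24004 - 17769\right)} = \sqrt{61 + \left(24004 - 17769\right)} = \sqrt{61 + 6235} = \sqrt{6296} = 2 \sqrt{1574}$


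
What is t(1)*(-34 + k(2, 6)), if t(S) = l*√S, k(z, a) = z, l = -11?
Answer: 352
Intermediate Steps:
t(S) = -11*√S
t(1)*(-34 + k(2, 6)) = (-11*√1)*(-34 + 2) = -11*1*(-32) = -11*(-32) = 352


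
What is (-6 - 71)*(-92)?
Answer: 7084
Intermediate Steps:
(-6 - 71)*(-92) = -77*(-92) = 7084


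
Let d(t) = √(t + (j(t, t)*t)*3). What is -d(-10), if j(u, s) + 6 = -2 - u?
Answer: -I*√70 ≈ -8.3666*I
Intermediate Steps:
j(u, s) = -8 - u (j(u, s) = -6 + (-2 - u) = -8 - u)
d(t) = √(t + 3*t*(-8 - t)) (d(t) = √(t + ((-8 - t)*t)*3) = √(t + (t*(-8 - t))*3) = √(t + 3*t*(-8 - t)))
-d(-10) = -√(-1*(-10)*(23 + 3*(-10))) = -√(-1*(-10)*(23 - 30)) = -√(-1*(-10)*(-7)) = -√(-70) = -I*√70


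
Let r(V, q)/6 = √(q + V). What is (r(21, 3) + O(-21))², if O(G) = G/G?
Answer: 865 + 24*√6 ≈ 923.79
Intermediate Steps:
O(G) = 1
r(V, q) = 6*√(V + q) (r(V, q) = 6*√(q + V) = 6*√(V + q))
(r(21, 3) + O(-21))² = (6*√(21 + 3) + 1)² = (6*√24 + 1)² = (6*(2*√6) + 1)² = (12*√6 + 1)² = (1 + 12*√6)²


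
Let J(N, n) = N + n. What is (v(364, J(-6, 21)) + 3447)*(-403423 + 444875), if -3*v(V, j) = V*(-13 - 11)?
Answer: 263593268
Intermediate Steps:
v(V, j) = 8*V (v(V, j) = -V*(-13 - 11)/3 = -V*(-24)/3 = -(-8)*V = 8*V)
(v(364, J(-6, 21)) + 3447)*(-403423 + 444875) = (8*364 + 3447)*(-403423 + 444875) = (2912 + 3447)*41452 = 6359*41452 = 263593268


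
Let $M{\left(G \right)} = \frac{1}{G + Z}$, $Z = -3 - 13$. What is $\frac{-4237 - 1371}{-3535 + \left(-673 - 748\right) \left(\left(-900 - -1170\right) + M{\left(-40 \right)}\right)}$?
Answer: $\frac{44864}{3097437} \approx 0.014484$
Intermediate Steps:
$Z = -16$ ($Z = -3 - 13 = -16$)
$M{\left(G \right)} = \frac{1}{-16 + G}$ ($M{\left(G \right)} = \frac{1}{G - 16} = \frac{1}{-16 + G}$)
$\frac{-4237 - 1371}{-3535 + \left(-673 - 748\right) \left(\left(-900 - -1170\right) + M{\left(-40 \right)}\right)} = \frac{-4237 - 1371}{-3535 + \left(-673 - 748\right) \left(\left(-900 - -1170\right) + \frac{1}{-16 - 40}\right)} = - \frac{5608}{-3535 - 1421 \left(\left(-900 + 1170\right) + \frac{1}{-56}\right)} = - \frac{5608}{-3535 - 1421 \left(270 - \frac{1}{56}\right)} = - \frac{5608}{-3535 - \frac{3069157}{8}} = - \frac{5608}{- \frac{3097437}{8}} = \left(-5608\right) \left(- \frac{8}{3097437}\right) = \frac{44864}{3097437}$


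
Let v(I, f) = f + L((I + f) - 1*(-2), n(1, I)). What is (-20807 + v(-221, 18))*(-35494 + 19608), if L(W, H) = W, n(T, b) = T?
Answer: 333447140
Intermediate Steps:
v(I, f) = 2 + I + 2*f (v(I, f) = f + ((I + f) - 1*(-2)) = f + ((I + f) + 2) = f + (2 + I + f) = 2 + I + 2*f)
(-20807 + v(-221, 18))*(-35494 + 19608) = (-20807 + (2 - 221 + 2*18))*(-35494 + 19608) = (-20807 + (2 - 221 + 36))*(-15886) = (-20807 - 183)*(-15886) = -20990*(-15886) = 333447140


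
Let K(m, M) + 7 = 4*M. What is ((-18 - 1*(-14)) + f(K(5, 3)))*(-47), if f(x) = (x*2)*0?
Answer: 188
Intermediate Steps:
K(m, M) = -7 + 4*M
f(x) = 0 (f(x) = (2*x)*0 = 0)
((-18 - 1*(-14)) + f(K(5, 3)))*(-47) = ((-18 - 1*(-14)) + 0)*(-47) = ((-18 + 14) + 0)*(-47) = (-4 + 0)*(-47) = -4*(-47) = 188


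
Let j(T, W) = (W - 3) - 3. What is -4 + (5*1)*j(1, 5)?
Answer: -9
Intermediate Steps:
j(T, W) = -6 + W (j(T, W) = (-3 + W) - 3 = -6 + W)
-4 + (5*1)*j(1, 5) = -4 + (5*1)*(-6 + 5) = -4 + 5*(-1) = -4 - 5 = -9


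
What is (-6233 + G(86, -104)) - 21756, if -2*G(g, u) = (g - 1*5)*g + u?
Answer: -31420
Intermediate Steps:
G(g, u) = -u/2 - g*(-5 + g)/2 (G(g, u) = -((g - 1*5)*g + u)/2 = -((g - 5)*g + u)/2 = -((-5 + g)*g + u)/2 = -(g*(-5 + g) + u)/2 = -(u + g*(-5 + g))/2 = -u/2 - g*(-5 + g)/2)
(-6233 + G(86, -104)) - 21756 = (-6233 + (-½*(-104) - ½*86² + (5/2)*86)) - 21756 = (-6233 + (52 - ½*7396 + 215)) - 21756 = (-6233 + (52 - 3698 + 215)) - 21756 = (-6233 - 3431) - 21756 = -9664 - 21756 = -31420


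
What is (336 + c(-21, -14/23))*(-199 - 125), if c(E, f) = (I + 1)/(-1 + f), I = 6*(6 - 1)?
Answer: -3796956/37 ≈ -1.0262e+5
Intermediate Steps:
I = 30 (I = 6*5 = 30)
c(E, f) = 31/(-1 + f) (c(E, f) = (30 + 1)/(-1 + f) = 31/(-1 + f))
(336 + c(-21, -14/23))*(-199 - 125) = (336 + 31/(-1 - 14/23))*(-199 - 125) = (336 + 31/(-1 - 14*1/23))*(-324) = (336 + 31/(-1 - 14/23))*(-324) = (336 + 31/(-37/23))*(-324) = (336 + 31*(-23/37))*(-324) = (336 - 713/37)*(-324) = (11719/37)*(-324) = -3796956/37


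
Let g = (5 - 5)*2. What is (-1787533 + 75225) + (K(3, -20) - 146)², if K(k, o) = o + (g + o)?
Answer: -1677712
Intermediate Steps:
g = 0 (g = 0*2 = 0)
K(k, o) = 2*o (K(k, o) = o + (0 + o) = o + o = 2*o)
(-1787533 + 75225) + (K(3, -20) - 146)² = (-1787533 + 75225) + (2*(-20) - 146)² = -1712308 + (-40 - 146)² = -1712308 + (-186)² = -1712308 + 34596 = -1677712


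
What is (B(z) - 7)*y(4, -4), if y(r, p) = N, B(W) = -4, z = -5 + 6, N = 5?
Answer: -55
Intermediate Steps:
z = 1
y(r, p) = 5
(B(z) - 7)*y(4, -4) = (-4 - 7)*5 = -11*5 = -55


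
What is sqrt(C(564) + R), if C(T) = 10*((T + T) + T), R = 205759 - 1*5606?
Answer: 113*sqrt(17) ≈ 465.91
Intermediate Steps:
R = 200153 (R = 205759 - 5606 = 200153)
C(T) = 30*T (C(T) = 10*(2*T + T) = 10*(3*T) = 30*T)
sqrt(C(564) + R) = sqrt(30*564 + 200153) = sqrt(16920 + 200153) = sqrt(217073) = 113*sqrt(17)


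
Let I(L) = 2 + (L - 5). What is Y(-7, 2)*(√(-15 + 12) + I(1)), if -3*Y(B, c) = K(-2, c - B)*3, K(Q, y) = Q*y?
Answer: -36 + 18*I*√3 ≈ -36.0 + 31.177*I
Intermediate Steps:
Y(B, c) = -2*B + 2*c (Y(B, c) = -(-2*(c - B))*3/3 = -(-2*c + 2*B)*3/3 = -(-6*c + 6*B)/3 = -2*B + 2*c)
I(L) = -3 + L (I(L) = 2 + (-5 + L) = -3 + L)
Y(-7, 2)*(√(-15 + 12) + I(1)) = (-2*(-7) + 2*2)*(√(-15 + 12) + (-3 + 1)) = (14 + 4)*(√(-3) - 2) = 18*(I*√3 - 2) = 18*(-2 + I*√3) = -36 + 18*I*√3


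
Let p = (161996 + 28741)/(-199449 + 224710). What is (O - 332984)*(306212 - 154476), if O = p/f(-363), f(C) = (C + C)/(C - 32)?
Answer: -154433867726563204/3056581 ≈ -5.0525e+10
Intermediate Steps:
f(C) = 2*C/(-32 + C) (f(C) = (2*C)/(-32 + C) = 2*C/(-32 + C))
p = 190737/25261 ≈ 7.5507
O = 25113705/6113162 (O = 190737/(25261*((2*(-363)/(-32 - 363)))) = 190737/(25261*((2*(-363)/(-395)))) = 190737/(25261*((2*(-363)*(-1/395)))) = 190737/(25261*(726/395)) = (190737/25261)*(395/726) = 25113705/6113162 ≈ 4.1081)
(O - 332984)*(306212 - 154476) = (25113705/6113162 - 332984)*(306212 - 154476) = -2035560021703/6113162*151736 = -154433867726563204/3056581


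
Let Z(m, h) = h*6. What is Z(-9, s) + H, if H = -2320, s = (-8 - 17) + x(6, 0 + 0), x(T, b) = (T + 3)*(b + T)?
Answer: -2146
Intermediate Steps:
x(T, b) = (3 + T)*(T + b)
s = 29 (s = (-8 - 17) + (6**2 + 3*6 + 3*(0 + 0) + 6*(0 + 0)) = -25 + (36 + 18 + 3*0 + 6*0) = -25 + (36 + 18 + 0 + 0) = -25 + 54 = 29)
Z(m, h) = 6*h
Z(-9, s) + H = 6*29 - 2320 = 174 - 2320 = -2146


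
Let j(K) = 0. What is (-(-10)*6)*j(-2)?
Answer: 0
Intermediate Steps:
(-(-10)*6)*j(-2) = -(-10)*6*0 = -5*(-12)*0 = 60*0 = 0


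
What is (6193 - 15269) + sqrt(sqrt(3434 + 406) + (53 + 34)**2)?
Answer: -9076 + sqrt(7569 + 16*sqrt(15)) ≈ -8988.6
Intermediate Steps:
(6193 - 15269) + sqrt(sqrt(3434 + 406) + (53 + 34)**2) = -9076 + sqrt(sqrt(3840) + 87**2) = -9076 + sqrt(16*sqrt(15) + 7569) = -9076 + sqrt(7569 + 16*sqrt(15))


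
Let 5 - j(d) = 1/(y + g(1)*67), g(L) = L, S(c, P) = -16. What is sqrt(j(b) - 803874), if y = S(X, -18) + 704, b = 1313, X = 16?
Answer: 2*I*sqrt(114556356870)/755 ≈ 896.59*I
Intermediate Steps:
y = 688 (y = -16 + 704 = 688)
j(d) = 3774/755 (j(d) = 5 - 1/(688 + 1*67) = 5 - 1/(688 + 67) = 5 - 1/755 = 3774/755)
sqrt(j(b) - 803874) = sqrt(3774/755 - 803874) = sqrt(-606921096/755) = 2*I*sqrt(114556356870)/755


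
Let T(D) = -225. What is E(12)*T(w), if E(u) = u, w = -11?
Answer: -2700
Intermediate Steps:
E(12)*T(w) = 12*(-225) = -2700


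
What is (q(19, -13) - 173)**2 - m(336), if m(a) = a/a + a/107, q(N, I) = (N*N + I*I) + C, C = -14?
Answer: 12588000/107 ≈ 1.1764e+5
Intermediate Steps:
q(N, I) = -14 + I**2 + N**2 (q(N, I) = (N*N + I*I) - 14 = (N**2 + I**2) - 14 = (I**2 + N**2) - 14 = -14 + I**2 + N**2)
m(a) = 1 + a/107 (m(a) = 1 + a*(1/107) = 1 + a/107)
(q(19, -13) - 173)**2 - m(336) = ((-14 + (-13)**2 + 19**2) - 173)**2 - (1 + (1/107)*336) = ((-14 + 169 + 361) - 173)**2 - (1 + 336/107) = (516 - 173)**2 - 1*443/107 = 343**2 - 443/107 = 117649 - 443/107 = 12588000/107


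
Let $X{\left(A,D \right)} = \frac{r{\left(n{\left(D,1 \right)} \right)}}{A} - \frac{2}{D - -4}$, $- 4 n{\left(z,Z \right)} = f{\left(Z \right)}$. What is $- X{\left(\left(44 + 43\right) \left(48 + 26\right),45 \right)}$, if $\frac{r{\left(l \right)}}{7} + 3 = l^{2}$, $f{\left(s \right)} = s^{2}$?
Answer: $\frac{222137}{5047392} \approx 0.04401$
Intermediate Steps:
$n{\left(z,Z \right)} = - \frac{Z^{2}}{4}$
$r{\left(l \right)} = -21 + 7 l^{2}$
$X{\left(A,D \right)} = - \frac{2}{4 + D} - \frac{329}{16 A}$ ($X{\left(A,D \right)} = \frac{-21 + 7 \left(- \frac{1^{2}}{4}\right)^{2}}{A} - \frac{2}{D - -4} = \frac{-21 + 7 \left(\left(- \frac{1}{4}\right) 1\right)^{2}}{A} - \frac{2}{D + 4} = \frac{-21 + 7 \left(- \frac{1}{4}\right)^{2}}{A} - \frac{2}{4 + D} = \frac{-21 + 7 \cdot \frac{1}{16}}{A} - \frac{2}{4 + D} = \frac{-21 + \frac{7}{16}}{A} - \frac{2}{4 + D} = - \frac{329}{16 A} - \frac{2}{4 + D} = - \frac{2}{4 + D} - \frac{329}{16 A}$)
$- X{\left(\left(44 + 43\right) \left(48 + 26\right),45 \right)} = - \frac{-1316 - 14805 - 32 \left(44 + 43\right) \left(48 + 26\right)}{16 \left(44 + 43\right) \left(48 + 26\right) \left(4 + 45\right)} = - \frac{-1316 - 14805 - 32 \cdot 87 \cdot 74}{16 \cdot 87 \cdot 74 \cdot 49} = - \frac{-1316 - 14805 - 206016}{16 \cdot 6438 \cdot 49} = - \frac{-222137}{16 \cdot 6438 \cdot 49} = \left(-1\right) \left(- \frac{222137}{5047392}\right) = \frac{222137}{5047392}$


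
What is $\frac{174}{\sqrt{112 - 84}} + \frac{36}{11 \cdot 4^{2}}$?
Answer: $\frac{9}{44} + \frac{87 \sqrt{7}}{7} \approx 33.087$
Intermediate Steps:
$\frac{174}{\sqrt{112 - 84}} + \frac{36}{11 \cdot 4^{2}} = \frac{174}{\sqrt{28}} + \frac{36}{11 \cdot 16} = \frac{174}{2 \sqrt{7}} + \frac{36}{176} = 174 \frac{\sqrt{7}}{14} + 36 \cdot \frac{1}{176} = \frac{87 \sqrt{7}}{7} + \frac{9}{44} = \frac{9}{44} + \frac{87 \sqrt{7}}{7}$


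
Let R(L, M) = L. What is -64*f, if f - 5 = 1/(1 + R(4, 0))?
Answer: -1664/5 ≈ -332.80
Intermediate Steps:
f = 26/5 (f = 5 + 1/(1 + 4) = 5 + 1/5 = 26/5 ≈ 5.2000)
-64*f = -64*26/5 = -1664/5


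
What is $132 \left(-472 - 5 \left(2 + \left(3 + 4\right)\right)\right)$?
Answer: $-68244$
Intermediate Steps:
$132 \left(-472 - 5 \left(2 + \left(3 + 4\right)\right)\right) = 132 \left(-472 - 5 \left(2 + 7\right)\right) = 132 \left(-472 - 45\right) = 132 \left(-517\right) = -68244$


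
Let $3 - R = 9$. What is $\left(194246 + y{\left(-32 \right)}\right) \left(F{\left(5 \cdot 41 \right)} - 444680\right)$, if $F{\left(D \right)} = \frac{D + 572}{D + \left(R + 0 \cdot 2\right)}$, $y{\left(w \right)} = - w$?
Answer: $- \frac{17191765712954}{199} \approx -8.6391 \cdot 10^{10}$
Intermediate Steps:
$R = -6$ ($R = 3 - 9 = -6$)
$F{\left(D \right)} = \frac{572 + D}{-6 + D}$ ($F{\left(D \right)} = \frac{D + 572}{D + \left(-6 + 0 \cdot 2\right)} = \frac{572 + D}{D + \left(-6 + 0\right)} = \frac{572 + D}{D - 6} = \frac{572 + D}{-6 + D}$)
$\left(194246 + y{\left(-32 \right)}\right) \left(F{\left(5 \cdot 41 \right)} - 444680\right) = \left(194246 - -32\right) \left(\frac{572 + 5 \cdot 41}{-6 + 5 \cdot 41} - 444680\right) = \left(194246 + 32\right) \left(\frac{572 + 205}{-6 + 205} - 444680\right) = 194278 \left(\frac{1}{199} \cdot 777 - 444680\right) = 194278 \left(\frac{777}{199} - 444680\right) = 194278 \left(- \frac{88490543}{199}\right) = - \frac{17191765712954}{199}$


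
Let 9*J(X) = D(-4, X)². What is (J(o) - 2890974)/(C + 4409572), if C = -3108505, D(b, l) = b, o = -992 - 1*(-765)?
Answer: -26018750/11709603 ≈ -2.2220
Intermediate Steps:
o = -227 (o = -992 + 765 = -227)
J(X) = 16/9 (J(X) = (⅑)*(-4)² = (⅑)*16 = 16/9)
(J(o) - 2890974)/(C + 4409572) = (16/9 - 2890974)/(-3108505 + 4409572) = -26018750/9/1301067 = -26018750/9*1/1301067 = -26018750/11709603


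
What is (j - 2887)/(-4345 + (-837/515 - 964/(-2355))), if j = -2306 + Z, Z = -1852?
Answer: 341774085/210847972 ≈ 1.6210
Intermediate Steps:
j = -4158 (j = -2306 - 1852 = -4158)
(j - 2887)/(-4345 + (-837/515 - 964/(-2355))) = (-4158 - 2887)/(-4345 + (-837/515 - 964/(-2355))) = -7045/(-4345 + (-837*1/515 - 964*(-1/2355))) = -7045/(-4345 + (-837/515 + 964/2355)) = -7045/(-4345 - 58987/48513) = -7045/(-210847972/48513) = -7045*(-48513/210847972) = 341774085/210847972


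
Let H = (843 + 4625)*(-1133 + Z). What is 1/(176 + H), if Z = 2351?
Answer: 1/6660200 ≈ 1.5015e-7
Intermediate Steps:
H = 6660024 (H = (843 + 4625)*(-1133 + 2351) = 5468*1218 = 6660024)
1/(176 + H) = 1/(176 + 6660024) = 1/6660200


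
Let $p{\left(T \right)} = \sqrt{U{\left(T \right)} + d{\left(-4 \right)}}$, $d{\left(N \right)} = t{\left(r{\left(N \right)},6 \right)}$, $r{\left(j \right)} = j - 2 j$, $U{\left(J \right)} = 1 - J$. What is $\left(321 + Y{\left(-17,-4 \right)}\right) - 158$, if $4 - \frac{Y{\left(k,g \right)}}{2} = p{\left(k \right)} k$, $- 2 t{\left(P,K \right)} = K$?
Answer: $171 + 34 \sqrt{15} \approx 302.68$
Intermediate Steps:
$r{\left(j \right)} = - j$
$t{\left(P,K \right)} = - \frac{K}{2}$
$d{\left(N \right)} = -3$ ($d{\left(N \right)} = \left(- \frac{1}{2}\right) 6 = -3$)
$p{\left(T \right)} = \sqrt{-2 - T}$ ($p{\left(T \right)} = \sqrt{\left(1 - T\right) - 3} = \sqrt{-2 - T}$)
$Y{\left(k,g \right)} = 8 - 2 k \sqrt{-2 - k}$ ($Y{\left(k,g \right)} = 8 - 2 \sqrt{-2 - k} k = 8 - 2 k \sqrt{-2 - k}$)
$\left(321 + Y{\left(-17,-4 \right)}\right) - 158 = \left(321 - \left(-8 - 34 \sqrt{-2 - -17}\right)\right) - 158 = \left(321 - \left(-8 - 34 \sqrt{-2 + 17}\right)\right) - 158 = \left(321 - \left(-8 - 34 \sqrt{15}\right)\right) - 158 = \left(321 + \left(8 + 34 \sqrt{15}\right)\right) - 158 = \left(329 + 34 \sqrt{15}\right) - 158 = 171 + 34 \sqrt{15}$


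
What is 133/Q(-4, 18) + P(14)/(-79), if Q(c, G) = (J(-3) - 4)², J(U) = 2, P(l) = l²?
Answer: 9723/316 ≈ 30.769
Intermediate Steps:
Q(c, G) = 4 (Q(c, G) = (2 - 4)² = (-2)² = 4)
133/Q(-4, 18) + P(14)/(-79) = 133/4 + 14²/(-79) = 133*(¼) + 196*(-1/79) = 133/4 - 196/79 = 9723/316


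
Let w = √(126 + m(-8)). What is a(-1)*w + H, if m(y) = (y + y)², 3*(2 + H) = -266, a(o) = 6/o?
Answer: -272/3 - 6*√382 ≈ -207.94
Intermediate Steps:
H = -272/3 (H = -2 + (⅓)*(-266) = -2 - 266/3 = -272/3 ≈ -90.667)
m(y) = 4*y² (m(y) = (2*y)² = 4*y²)
w = √382 (w = √(126 + 4*(-8)²) = √(126 + 4*64) = √(126 + 256) = √382 ≈ 19.545)
a(-1)*w + H = (6/(-1))*√382 - 272/3 = (6*(-1))*√382 - 272/3 = -6*√382 - 272/3 = -272/3 - 6*√382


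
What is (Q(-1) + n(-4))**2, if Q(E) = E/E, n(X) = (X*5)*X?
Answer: 6561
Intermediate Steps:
n(X) = 5*X**2 (n(X) = (5*X)*X = 5*X**2)
Q(E) = 1
(Q(-1) + n(-4))**2 = (1 + 5*(-4)**2)**2 = (1 + 5*16)**2 = (1 + 80)**2 = 81**2 = 6561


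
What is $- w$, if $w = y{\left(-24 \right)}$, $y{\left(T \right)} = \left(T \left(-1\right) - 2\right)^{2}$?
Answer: $-484$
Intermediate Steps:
$y{\left(T \right)} = \left(-2 - T\right)^{2}$ ($y{\left(T \right)} = \left(- T - 2\right)^{2} = \left(-2 - T\right)^{2}$)
$w = 484$ ($w = \left(2 - 24\right)^{2} = \left(-22\right)^{2} = 484$)
$- w = \left(-1\right) 484 = -484$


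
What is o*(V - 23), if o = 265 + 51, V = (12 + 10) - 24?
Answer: -7900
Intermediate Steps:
V = -2 (V = 22 - 24 = -2)
o = 316
o*(V - 23) = 316*(-2 - 23) = 316*(-25) = -7900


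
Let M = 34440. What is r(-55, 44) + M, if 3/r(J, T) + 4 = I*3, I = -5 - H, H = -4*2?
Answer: 172203/5 ≈ 34441.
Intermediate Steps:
H = -8
I = 3 (I = -5 - 1*(-8) = -5 + 8 = 3)
r(J, T) = ⅗ (r(J, T) = 3/(-4 + 3*3) = 3/(-4 + 9) = 3/5 = 3*(⅕) = ⅗)
r(-55, 44) + M = ⅗ + 34440 = 172203/5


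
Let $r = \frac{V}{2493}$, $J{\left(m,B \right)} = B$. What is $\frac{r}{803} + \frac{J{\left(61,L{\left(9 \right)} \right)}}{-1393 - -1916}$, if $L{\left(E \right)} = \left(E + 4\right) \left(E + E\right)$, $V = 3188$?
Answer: $\frac{470107010}{1046982717} \approx 0.44901$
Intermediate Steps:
$L{\left(E \right)} = 2 E \left(4 + E\right)$ ($L{\left(E \right)} = \left(4 + E\right) 2 E = 2 E \left(4 + E\right)$)
$r = \frac{3188}{2493} \approx 1.2788$
$\frac{r}{803} + \frac{J{\left(61,L{\left(9 \right)} \right)}}{-1393 - -1916} = \frac{3188}{2493 \cdot 803} + \frac{2 \cdot 9 \left(4 + 9\right)}{-1393 - -1916} = \frac{3188}{2493} \cdot \frac{1}{803} + \frac{2 \cdot 9 \cdot 13}{-1393 + 1916} = \frac{3188}{2001879} + \frac{234}{523} = \frac{470107010}{1046982717}$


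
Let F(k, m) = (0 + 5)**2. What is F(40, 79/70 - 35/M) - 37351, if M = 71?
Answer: -37326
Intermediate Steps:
F(k, m) = 25 (F(k, m) = 5**2 = 25)
F(40, 79/70 - 35/M) - 37351 = 25 - 37351 = -37326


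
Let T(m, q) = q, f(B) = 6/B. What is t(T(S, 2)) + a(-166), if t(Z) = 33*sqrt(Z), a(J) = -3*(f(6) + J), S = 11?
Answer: 495 + 33*sqrt(2) ≈ 541.67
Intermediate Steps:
a(J) = -3 - 3*J (a(J) = -3*(6/6 + J) = -3*(6*(1/6) + J) = -3*(1 + J) = -3 - 3*J)
t(T(S, 2)) + a(-166) = 33*sqrt(2) + (-3 - 3*(-166)) = 33*sqrt(2) + (-3 + 498) = 33*sqrt(2) + 495 = 495 + 33*sqrt(2)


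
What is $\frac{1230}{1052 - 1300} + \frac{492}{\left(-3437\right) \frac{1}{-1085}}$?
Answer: $\frac{9154275}{60884} \approx 150.36$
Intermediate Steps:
$\frac{1230}{1052 - 1300} + \frac{492}{\left(-3437\right) \frac{1}{-1085}} = \frac{1230}{-248} + \frac{492}{\left(-3437\right) \left(- \frac{1}{1085}\right)} = 1230 \left(- \frac{1}{248}\right) + \frac{492}{\frac{491}{155}} = - \frac{615}{124} + 492 \cdot \frac{155}{491} = - \frac{615}{124} + \frac{76260}{491} = \frac{9154275}{60884}$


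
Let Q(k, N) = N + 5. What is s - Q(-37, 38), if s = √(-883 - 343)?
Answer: -43 + I*√1226 ≈ -43.0 + 35.014*I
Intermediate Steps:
s = I*√1226 (s = √(-1226) = I*√1226 ≈ 35.014*I)
Q(k, N) = 5 + N
s - Q(-37, 38) = I*√1226 - (5 + 38) = I*√1226 - 1*43 = I*√1226 - 43 = -43 + I*√1226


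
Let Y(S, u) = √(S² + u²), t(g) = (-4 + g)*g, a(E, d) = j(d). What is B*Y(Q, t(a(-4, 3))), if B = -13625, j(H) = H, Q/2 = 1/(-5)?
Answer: -2725*√229 ≈ -41237.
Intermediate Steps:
Q = -⅖ (Q = 2/(-5) = 2*(-⅕) = -⅖ ≈ -0.40000)
a(E, d) = d
t(g) = g*(-4 + g)
B*Y(Q, t(a(-4, 3))) = -13625*√((-⅖)² + (3*(-4 + 3))²) = -13625*√(4/25 + (3*(-1))²) = -13625*√(4/25 + (-3)²) = -13625*√(4/25 + 9) = -2725*√229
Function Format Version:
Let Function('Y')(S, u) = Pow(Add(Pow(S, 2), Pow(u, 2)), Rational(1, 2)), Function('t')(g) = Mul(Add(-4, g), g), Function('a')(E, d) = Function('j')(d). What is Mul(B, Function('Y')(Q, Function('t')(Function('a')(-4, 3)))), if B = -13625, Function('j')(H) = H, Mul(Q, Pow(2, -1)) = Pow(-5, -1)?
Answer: Mul(-2725, Pow(229, Rational(1, 2))) ≈ -41237.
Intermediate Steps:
Q = Rational(-2, 5) (Q = Mul(2, Pow(-5, -1)) = Mul(2, Rational(-1, 5)) = Rational(-2, 5) ≈ -0.40000)
Function('a')(E, d) = d
Function('t')(g) = Mul(g, Add(-4, g))
Mul(B, Function('Y')(Q, Function('t')(Function('a')(-4, 3)))) = Mul(-13625, Pow(Add(Pow(Rational(-2, 5), 2), Pow(Mul(3, Add(-4, 3)), 2)), Rational(1, 2))) = Mul(-13625, Pow(Add(Rational(4, 25), Pow(Mul(3, -1), 2)), Rational(1, 2))) = Mul(-13625, Pow(Add(Rational(4, 25), Pow(-3, 2)), Rational(1, 2))) = Mul(-13625, Pow(Add(Rational(4, 25), 9), Rational(1, 2))) = Mul(-13625, Pow(Rational(229, 25), Rational(1, 2))) = Mul(-13625, Mul(Rational(1, 5), Pow(229, Rational(1, 2)))) = Mul(-2725, Pow(229, Rational(1, 2)))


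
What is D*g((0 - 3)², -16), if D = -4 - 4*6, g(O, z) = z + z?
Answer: 896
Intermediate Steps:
g(O, z) = 2*z
D = -28 (D = -4 - 24 = -28)
D*g((0 - 3)², -16) = -56*(-16) = -28*(-32) = 896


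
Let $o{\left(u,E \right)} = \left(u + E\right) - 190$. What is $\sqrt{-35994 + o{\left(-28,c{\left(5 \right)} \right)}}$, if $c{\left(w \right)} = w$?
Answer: $9 i \sqrt{447} \approx 190.28 i$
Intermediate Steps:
$o{\left(u,E \right)} = -190 + E + u$ ($o{\left(u,E \right)} = \left(E + u\right) - 190 = -190 + E + u$)
$\sqrt{-35994 + o{\left(-28,c{\left(5 \right)} \right)}} = \sqrt{-35994 - 213} = \sqrt{-36207} = 9 i \sqrt{447}$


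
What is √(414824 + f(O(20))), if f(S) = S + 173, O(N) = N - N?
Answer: √414997 ≈ 644.20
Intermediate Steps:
O(N) = 0
f(S) = 173 + S
√(414824 + f(O(20))) = √(414824 + (173 + 0)) = √(414824 + 173) = √414997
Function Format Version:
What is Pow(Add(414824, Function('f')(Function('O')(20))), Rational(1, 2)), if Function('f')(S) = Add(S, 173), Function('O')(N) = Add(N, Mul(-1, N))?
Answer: Pow(414997, Rational(1, 2)) ≈ 644.20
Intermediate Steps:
Function('O')(N) = 0
Function('f')(S) = Add(173, S)
Pow(Add(414824, Function('f')(Function('O')(20))), Rational(1, 2)) = Pow(Add(414824, Add(173, 0)), Rational(1, 2)) = Pow(Add(414824, 173), Rational(1, 2)) = Pow(414997, Rational(1, 2))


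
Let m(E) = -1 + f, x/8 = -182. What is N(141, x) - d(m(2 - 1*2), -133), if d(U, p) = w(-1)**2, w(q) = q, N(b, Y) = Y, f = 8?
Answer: -1457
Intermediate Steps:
x = -1456 (x = 8*(-182) = -1456)
m(E) = 7 (m(E) = -1 + 8 = 7)
d(U, p) = 1 (d(U, p) = (-1)**2 = 1)
N(141, x) - d(m(2 - 1*2), -133) = -1456 - 1*1 = -1456 - 1 = -1457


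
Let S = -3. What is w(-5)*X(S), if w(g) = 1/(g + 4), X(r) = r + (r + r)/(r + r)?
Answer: 2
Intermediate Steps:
X(r) = 1 + r (X(r) = r + (2*r)/((2*r)) = r + (2*r)*(1/(2*r)) = r + 1 = 1 + r)
w(g) = 1/(4 + g)
w(-5)*X(S) = (1 - 3)/(4 - 5) = -2/(-1) = -1*(-2) = 2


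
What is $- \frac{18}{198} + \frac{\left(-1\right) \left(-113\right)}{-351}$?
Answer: $- \frac{1594}{3861} \approx -0.41285$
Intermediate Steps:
$- \frac{18}{198} + \frac{\left(-1\right) \left(-113\right)}{-351} = \left(-18\right) \frac{1}{198} + 113 \left(- \frac{1}{351}\right) = - \frac{1}{11} - \frac{113}{351} = - \frac{1594}{3861}$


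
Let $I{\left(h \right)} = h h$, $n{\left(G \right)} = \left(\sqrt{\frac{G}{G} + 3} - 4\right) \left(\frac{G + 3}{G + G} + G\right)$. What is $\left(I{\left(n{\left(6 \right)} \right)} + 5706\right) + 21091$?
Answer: $\frac{107917}{4} \approx 26979.0$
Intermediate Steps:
$n{\left(G \right)} = - 2 G - \frac{3 + G}{G}$ ($n{\left(G \right)} = \left(\sqrt{1 + 3} - 4\right) \left(\frac{3 + G}{2 G} + G\right) = \left(\sqrt{4} - 4\right) \left(\left(3 + G\right) \frac{1}{2 G} + G\right) = \left(2 - 4\right) \left(\frac{3 + G}{2 G} + G\right) = - 2 \left(G + \frac{3 + G}{2 G}\right) = - 2 G - \frac{3 + G}{G}$)
$I{\left(h \right)} = h^{2}$
$\left(I{\left(n{\left(6 \right)} \right)} + 5706\right) + 21091 = \left(\left(-1 - \frac{3}{6} - 12\right)^{2} + 5706\right) + 21091 = \left(\left(-1 - \frac{1}{2} - 12\right)^{2} + 5706\right) + 21091 = \left(\left(- \frac{27}{2}\right)^{2} + 5706\right) + 21091 = \left(\frac{729}{4} + 5706\right) + 21091 = \frac{23553}{4} + 21091 = \frac{107917}{4}$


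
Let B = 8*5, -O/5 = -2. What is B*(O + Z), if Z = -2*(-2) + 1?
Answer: 600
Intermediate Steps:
O = 10 (O = -5*(-2) = 10)
Z = 5 (Z = 4 + 1 = 5)
B = 40
B*(O + Z) = 40*(10 + 5) = 40*15 = 600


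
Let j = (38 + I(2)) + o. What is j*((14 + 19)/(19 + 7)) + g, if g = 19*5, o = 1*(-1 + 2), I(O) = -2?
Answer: 3691/26 ≈ 141.96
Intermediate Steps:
o = 1 (o = 1*1 = 1)
j = 37 (j = (38 - 2) + 1 = 36 + 1 = 37)
g = 95
j*((14 + 19)/(19 + 7)) + g = 37*((14 + 19)/(19 + 7)) + 95 = 37*(33/26) + 95 = 1221/26 + 95 = 3691/26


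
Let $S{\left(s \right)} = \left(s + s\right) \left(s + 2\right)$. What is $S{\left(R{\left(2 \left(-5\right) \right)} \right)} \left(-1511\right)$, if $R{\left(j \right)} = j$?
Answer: $-241760$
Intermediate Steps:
$S{\left(s \right)} = 2 s \left(2 + s\right)$
$S{\left(R{\left(2 \left(-5\right) \right)} \right)} \left(-1511\right) = 2 \cdot 2 \left(-5\right) \left(2 + 2 \left(-5\right)\right) \left(-1511\right) = 2 \left(-10\right) \left(2 - 10\right) \left(-1511\right) = 2 \left(-10\right) \left(-8\right) \left(-1511\right) = 160 \left(-1511\right) = -241760$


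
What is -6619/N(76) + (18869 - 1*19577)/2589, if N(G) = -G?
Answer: 5694261/65588 ≈ 86.819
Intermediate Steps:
-6619/N(76) + (18869 - 1*19577)/2589 = -6619/((-1*76)) + (18869 - 1*19577)/2589 = -6619/(-76) + (18869 - 19577)*(1/2589) = -6619*(-1/76) - 708*1/2589 = 6619/76 - 236/863 = 5694261/65588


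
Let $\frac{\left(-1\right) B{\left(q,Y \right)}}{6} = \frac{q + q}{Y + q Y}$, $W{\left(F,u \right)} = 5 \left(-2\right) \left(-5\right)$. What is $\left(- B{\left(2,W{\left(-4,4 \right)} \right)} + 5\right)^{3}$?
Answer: $\frac{2146689}{15625} \approx 137.39$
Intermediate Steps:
$W{\left(F,u \right)} = 50$ ($W{\left(F,u \right)} = \left(-10\right) \left(-5\right) = 50$)
$B{\left(q,Y \right)} = - \frac{12 q}{Y + Y q}$ ($B{\left(q,Y \right)} = - 6 \frac{q + q}{Y + q Y} = - 6 \frac{2 q}{Y + Y q} = - \frac{12 q}{Y + Y q}$)
$\left(- B{\left(2,W{\left(-4,4 \right)} \right)} + 5\right)^{3} = \left(- \frac{\left(-12\right) 2}{50 \left(1 + 2\right)} + 5\right)^{3} = \left(- \frac{\left(-12\right) 2}{50 \cdot 3} + 5\right)^{3} = \left(\left(-1\right) \left(- \frac{4}{25}\right) + 5\right)^{3} = \left(\frac{4}{25} + 5\right)^{3} = \left(\frac{129}{25}\right)^{3} = \frac{2146689}{15625}$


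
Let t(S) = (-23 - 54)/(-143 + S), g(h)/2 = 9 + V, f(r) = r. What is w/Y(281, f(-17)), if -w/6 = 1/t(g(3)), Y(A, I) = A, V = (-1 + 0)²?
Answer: -738/21637 ≈ -0.034108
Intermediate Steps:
V = 1 (V = (-1)² = 1)
g(h) = 20 (g(h) = 2*(9 + 1) = 2*10 = 20)
t(S) = -77/(-143 + S)
w = -738/77 (w = -6/((-77/(-143 + 20))) = -6/((-77/(-123))) = -6/((-77*(-1/123))) = -6/77/123 = -6*123/77 = -738/77 ≈ -9.5844)
w/Y(281, f(-17)) = -738/77/281 = -738/77*1/281 = -738/21637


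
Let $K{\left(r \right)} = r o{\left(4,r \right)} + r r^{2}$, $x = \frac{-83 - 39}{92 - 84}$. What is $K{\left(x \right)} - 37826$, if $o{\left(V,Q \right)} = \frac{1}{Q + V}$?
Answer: $- \frac{119149121}{2880} \approx -41371.0$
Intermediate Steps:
$x = - \frac{61}{4}$ ($x = - \frac{122}{8} = \left(-122\right) \frac{1}{8} = - \frac{61}{4} \approx -15.25$)
$K{\left(r \right)} = r^{3} + \frac{r}{4 + r}$ ($K{\left(r \right)} = \frac{r}{r + 4} + r r^{2} = \frac{r}{4 + r} + r^{3} = r^{3} + \frac{r}{4 + r}$)
$K{\left(x \right)} - 37826 = - \frac{61 \left(1 + \left(- \frac{61}{4}\right)^{2} \left(4 - \frac{61}{4}\right)\right)}{4 \left(4 - \frac{61}{4}\right)} - 37826 = - \frac{61 \left(1 + \frac{3721}{16} \left(- \frac{45}{4}\right)\right)}{4 \left(- \frac{45}{4}\right)} - 37826 = \left(- \frac{61}{4}\right) \left(- \frac{4}{45}\right) \left(1 - \frac{167445}{64}\right) - 37826 = \left(- \frac{61}{4}\right) \left(- \frac{4}{45}\right) \left(- \frac{167381}{64}\right) - 37826 = - \frac{10210241}{2880} - 37826 = - \frac{119149121}{2880}$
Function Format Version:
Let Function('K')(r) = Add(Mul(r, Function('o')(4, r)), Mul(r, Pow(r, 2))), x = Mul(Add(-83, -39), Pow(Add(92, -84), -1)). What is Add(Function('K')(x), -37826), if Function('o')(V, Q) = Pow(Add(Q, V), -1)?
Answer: Rational(-119149121, 2880) ≈ -41371.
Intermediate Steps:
x = Rational(-61, 4) (x = Mul(-122, Pow(8, -1)) = Mul(-122, Rational(1, 8)) = Rational(-61, 4) ≈ -15.250)
Function('K')(r) = Add(Pow(r, 3), Mul(r, Pow(Add(4, r), -1))) (Function('K')(r) = Add(Mul(r, Pow(Add(r, 4), -1)), Mul(r, Pow(r, 2))) = Add(Mul(r, Pow(Add(4, r), -1)), Pow(r, 3)) = Add(Pow(r, 3), Mul(r, Pow(Add(4, r), -1))))
Add(Function('K')(x), -37826) = Add(Mul(Rational(-61, 4), Pow(Add(4, Rational(-61, 4)), -1), Add(1, Mul(Pow(Rational(-61, 4), 2), Add(4, Rational(-61, 4))))), -37826) = Add(Mul(Rational(-61, 4), Pow(Rational(-45, 4), -1), Add(1, Mul(Rational(3721, 16), Rational(-45, 4)))), -37826) = Add(Mul(Rational(-61, 4), Rational(-4, 45), Add(1, Rational(-167445, 64))), -37826) = Add(Mul(Rational(-61, 4), Rational(-4, 45), Rational(-167381, 64)), -37826) = Add(Rational(-10210241, 2880), -37826) = Rational(-119149121, 2880)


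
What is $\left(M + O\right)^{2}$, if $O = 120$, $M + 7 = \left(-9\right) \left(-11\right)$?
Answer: $44944$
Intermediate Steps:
$M = 92$ ($M = -7 - -99 = -7 + 99 = 92$)
$\left(M + O\right)^{2} = \left(92 + 120\right)^{2} = 212^{2} = 44944$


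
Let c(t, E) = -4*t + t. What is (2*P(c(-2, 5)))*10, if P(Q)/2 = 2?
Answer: 80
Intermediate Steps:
c(t, E) = -3*t
P(Q) = 4 (P(Q) = 2*2 = 4)
(2*P(c(-2, 5)))*10 = (2*4)*10 = 8*10 = 80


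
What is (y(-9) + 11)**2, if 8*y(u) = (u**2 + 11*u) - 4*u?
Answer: 2809/16 ≈ 175.56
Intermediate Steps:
y(u) = u**2/8 + 7*u/8 (y(u) = ((u**2 + 11*u) - 4*u)/8 = (u**2 + 7*u)/8 = u**2/8 + 7*u/8)
(y(-9) + 11)**2 = ((1/8)*(-9)*(7 - 9) + 11)**2 = ((1/8)*(-9)*(-2) + 11)**2 = (9/4 + 11)**2 = (53/4)**2 = 2809/16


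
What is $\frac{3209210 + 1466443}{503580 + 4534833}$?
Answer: $\frac{1558551}{1679471} \approx 0.928$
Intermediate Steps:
$\frac{3209210 + 1466443}{503580 + 4534833} = \frac{4675653}{5038413} = 4675653 \cdot \frac{1}{5038413} = \frac{1558551}{1679471}$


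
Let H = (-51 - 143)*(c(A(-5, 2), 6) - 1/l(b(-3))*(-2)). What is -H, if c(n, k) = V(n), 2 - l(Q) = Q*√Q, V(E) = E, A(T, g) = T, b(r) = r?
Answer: -970 + 388/(2 + 3*I*√3) ≈ -944.97 - 65.036*I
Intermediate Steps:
l(Q) = 2 - Q^(3/2) (l(Q) = 2 - Q*√Q = 2 - Q^(3/2))
c(n, k) = n
H = 970 - 388/(2 + 3*I*√3) (H = (-51 - 143)*(-5 - 1/(2 - (-3)^(3/2))*(-2)) = -194*(-5 - 1/(2 - (-3)*I*√3)*(-2)) = -194*(-5 - 1/(2 + 3*I*√3)*(-2)) = -194*(-5 + 2/(2 + 3*I*√3)) = 970 - 388/(2 + 3*I*√3) ≈ 944.97 + 65.036*I)
-H = -(29294/31 + 1164*I*√3/31) = -29294/31 - 1164*I*√3/31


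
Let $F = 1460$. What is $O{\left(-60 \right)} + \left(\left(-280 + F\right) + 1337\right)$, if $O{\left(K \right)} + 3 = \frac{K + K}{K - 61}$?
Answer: $\frac{304314}{121} \approx 2515.0$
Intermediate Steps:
$O{\left(K \right)} = -3 + \frac{2 K}{-61 + K}$ ($O{\left(K \right)} = -3 + \frac{K + K}{K - 61} = -3 + \frac{2 K}{-61 + K}$)
$O{\left(-60 \right)} + \left(\left(-280 + F\right) + 1337\right) = \frac{183 - -60}{-61 - 60} + \left(\left(-280 + 1460\right) + 1337\right) = \frac{183 + 60}{-121} + \left(1180 + 1337\right) = \left(- \frac{1}{121}\right) 243 + 2517 = - \frac{243}{121} + 2517 = \frac{304314}{121}$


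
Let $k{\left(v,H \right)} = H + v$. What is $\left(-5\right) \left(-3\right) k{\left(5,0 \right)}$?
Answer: $75$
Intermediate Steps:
$\left(-5\right) \left(-3\right) k{\left(5,0 \right)} = \left(-5\right) \left(-3\right) \left(0 + 5\right) = 15 \cdot 5 = 75$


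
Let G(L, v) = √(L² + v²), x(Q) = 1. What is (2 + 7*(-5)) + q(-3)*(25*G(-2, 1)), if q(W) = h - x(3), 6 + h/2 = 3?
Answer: -33 - 175*√5 ≈ -424.31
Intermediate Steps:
h = -6 (h = -12 + 2*3 = -12 + 6 = -6)
q(W) = -7 (q(W) = -6 - 1*1 = -6 - 1 = -7)
(2 + 7*(-5)) + q(-3)*(25*G(-2, 1)) = (2 + 7*(-5)) - 175*√((-2)² + 1²) = (2 - 35) - 175*√(4 + 1) = -33 - 175*√5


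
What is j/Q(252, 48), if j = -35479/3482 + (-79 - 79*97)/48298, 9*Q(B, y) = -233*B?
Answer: 870261193/548582400632 ≈ 0.0015864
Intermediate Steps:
Q(B, y) = -233*B/9 (Q(B, y) = (-233*B)/9 = -233*B/9)
j = -870261193/84086818 (j = -35479*1/3482 + (-79 - 7663)*(1/48298) = -35479/3482 - 7742*1/48298 = -35479/3482 - 3871/24149 = -870261193/84086818 ≈ -10.350)
j/Q(252, 48) = -870261193/(84086818*((-233/9*252))) = -870261193/84086818/(-6524) = -870261193/84086818*(-1/6524) = 870261193/548582400632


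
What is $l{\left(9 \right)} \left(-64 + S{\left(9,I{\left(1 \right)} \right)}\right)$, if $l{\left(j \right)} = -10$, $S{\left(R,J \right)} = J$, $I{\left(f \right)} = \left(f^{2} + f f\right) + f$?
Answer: $610$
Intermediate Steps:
$I{\left(f \right)} = f + 2 f^{2}$ ($I{\left(f \right)} = \left(f^{2} + f^{2}\right) + f = 2 f^{2} + f = f + 2 f^{2}$)
$l{\left(9 \right)} \left(-64 + S{\left(9,I{\left(1 \right)} \right)}\right) = - 10 \left(-64 + 1 \left(1 + 2 \cdot 1\right)\right) = - 10 \left(-64 + 1 \left(1 + 2\right)\right) = - 10 \left(-64 + 1 \cdot 3\right) = - 10 \left(-64 + 3\right) = \left(-10\right) \left(-61\right) = 610$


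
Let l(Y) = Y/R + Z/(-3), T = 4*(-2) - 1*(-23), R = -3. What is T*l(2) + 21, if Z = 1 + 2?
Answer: -4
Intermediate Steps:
T = 15 (T = -8 + 23 = 15)
Z = 3
l(Y) = -1 - Y/3 (l(Y) = Y/(-3) + 3/(-3) = Y*(-1/3) + 3*(-1/3) = -Y/3 - 1 = -1 - Y/3)
T*l(2) + 21 = 15*(-1 - 1/3*2) + 21 = 15*(-1 - 2/3) + 21 = 15*(-5/3) + 21 = -25 + 21 = -4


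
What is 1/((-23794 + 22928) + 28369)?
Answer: 1/27503 ≈ 3.6360e-5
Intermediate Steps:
1/((-23794 + 22928) + 28369) = 1/(-866 + 28369) = 1/27503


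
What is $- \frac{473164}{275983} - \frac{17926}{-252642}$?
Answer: $- \frac{57296914015}{34862448543} \approx -1.6435$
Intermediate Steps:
$- \frac{473164}{275983} - \frac{17926}{-252642} = \left(-473164\right) \frac{1}{275983} - - \frac{8963}{126321} = - \frac{473164}{275983} + \frac{8963}{126321} = - \frac{57296914015}{34862448543}$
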